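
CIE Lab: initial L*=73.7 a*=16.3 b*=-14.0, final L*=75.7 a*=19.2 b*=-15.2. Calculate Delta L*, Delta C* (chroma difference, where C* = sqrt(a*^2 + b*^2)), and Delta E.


Delta L* = 75.7 - 73.7 = 2.0
C1* = sqrt((16.3)^2 + (-14.0)^2) = 21.487
C2* = sqrt((19.2)^2 + (-15.2)^2) = 24.488
Delta C* = 24.488 - 21.487 = 3.00
Delta E = sqrt((2.0)^2 + (2.9)^2 + (-1.2)^2) = 3.72


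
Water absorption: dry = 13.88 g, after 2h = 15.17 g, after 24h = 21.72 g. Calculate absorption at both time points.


WA (2h) = (15.17 - 13.88) / 13.88 x 100 = 9.3%
WA (24h) = (21.72 - 13.88) / 13.88 x 100 = 56.5%


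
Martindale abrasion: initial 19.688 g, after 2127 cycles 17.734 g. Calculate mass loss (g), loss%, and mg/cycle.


Loss = 19.688 - 17.734 = 1.954 g
Loss% = 1.954 / 19.688 x 100 = 9.92%
Rate = 1.954 / 2127 x 1000 = 0.919 mg/cycle


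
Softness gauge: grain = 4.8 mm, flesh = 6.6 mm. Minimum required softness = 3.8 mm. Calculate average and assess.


Average softness = 5.70 mm
Meets requirement: Yes

Average = (4.8 + 6.6) / 2 = 5.70 mm
Minimum = 3.8 mm
Meets requirement: Yes


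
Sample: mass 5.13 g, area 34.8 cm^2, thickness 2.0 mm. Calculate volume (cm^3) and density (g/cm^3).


Thickness in cm = 2.0 / 10 = 0.20 cm
Volume = 34.8 x 0.20 = 6.960 cm^3
Density = 5.13 / 6.960 = 0.737 g/cm^3


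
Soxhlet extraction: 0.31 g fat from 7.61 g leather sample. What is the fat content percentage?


Fat content = 0.31 / 7.61 x 100
Fat = 4.1%


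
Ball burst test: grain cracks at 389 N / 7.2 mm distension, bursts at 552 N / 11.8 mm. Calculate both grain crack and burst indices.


Crack index = 54.0 N/mm
Burst index = 46.8 N/mm

Crack index = 389 / 7.2 = 54.0 N/mm
Burst index = 552 / 11.8 = 46.8 N/mm


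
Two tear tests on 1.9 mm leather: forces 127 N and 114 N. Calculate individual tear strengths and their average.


Tear 1 = 66.8 N/mm
Tear 2 = 60.0 N/mm
Average = 63.4 N/mm

Tear 1 = 127 / 1.9 = 66.8 N/mm
Tear 2 = 114 / 1.9 = 60.0 N/mm
Average = (66.8 + 60.0) / 2 = 63.4 N/mm


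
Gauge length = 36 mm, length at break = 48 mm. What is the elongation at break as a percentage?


Extension = 48 - 36 = 12 mm
Elongation = 12 / 36 x 100 = 33.3%


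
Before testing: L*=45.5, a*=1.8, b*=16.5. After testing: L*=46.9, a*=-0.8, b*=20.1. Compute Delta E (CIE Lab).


dL = 46.9 - 45.5 = 1.4
da = -0.8 - 1.8 = -2.6
db = 20.1 - 16.5 = 3.6
dE = sqrt((1.4)^2 + (-2.6)^2 + (3.6)^2) = 4.66


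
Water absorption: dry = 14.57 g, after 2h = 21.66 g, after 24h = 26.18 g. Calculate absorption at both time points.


2h absorption = 48.7%
24h absorption = 79.7%

WA (2h) = (21.66 - 14.57) / 14.57 x 100 = 48.7%
WA (24h) = (26.18 - 14.57) / 14.57 x 100 = 79.7%


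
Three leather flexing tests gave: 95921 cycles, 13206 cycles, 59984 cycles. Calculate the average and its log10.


Average = (95921 + 13206 + 59984) / 3 = 56370 cycles
log10(56370) = 4.75


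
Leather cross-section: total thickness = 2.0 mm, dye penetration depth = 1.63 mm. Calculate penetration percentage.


Penetration% = 1.63 / 2.0 x 100
Penetration = 81.5%


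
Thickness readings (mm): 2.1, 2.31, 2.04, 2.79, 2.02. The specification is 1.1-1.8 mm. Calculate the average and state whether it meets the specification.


Sum = 11.26
Average = 11.26 / 5 = 2.25 mm
Specification range: 1.1 to 1.8 mm
Within spec: No


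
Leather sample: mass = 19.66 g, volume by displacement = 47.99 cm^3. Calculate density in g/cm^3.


0.410 g/cm^3

Density = mass / volume
Density = 19.66 / 47.99 = 0.410 g/cm^3


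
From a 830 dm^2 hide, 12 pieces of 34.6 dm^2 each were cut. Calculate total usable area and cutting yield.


Usable area = 415.2 dm^2
Yield = 50.0%

Total usable = 12 x 34.6 = 415.2 dm^2
Yield = 415.2 / 830 x 100 = 50.0%


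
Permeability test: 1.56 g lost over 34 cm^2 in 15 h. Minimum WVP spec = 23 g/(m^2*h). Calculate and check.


WVP = 1.56 / (34 x 15) x 10000 = 30.59 g/(m^2*h)
Minimum: 23 g/(m^2*h)
Meets spec: Yes


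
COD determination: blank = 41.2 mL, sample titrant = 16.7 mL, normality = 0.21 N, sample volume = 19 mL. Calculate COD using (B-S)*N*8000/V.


COD = (41.2 - 16.7) x 0.21 x 8000 / 19
COD = 24.5 x 0.21 x 8000 / 19
COD = 2166.3 mg/L


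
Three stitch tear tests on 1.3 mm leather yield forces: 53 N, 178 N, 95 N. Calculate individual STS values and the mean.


STS1 = 53 / 1.3 = 40.8 N/mm
STS2 = 178 / 1.3 = 136.9 N/mm
STS3 = 95 / 1.3 = 73.1 N/mm
Mean = (40.8 + 136.9 + 73.1) / 3 = 83.6 N/mm


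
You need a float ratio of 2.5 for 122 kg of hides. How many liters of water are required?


Water = hide weight x target ratio
Water = 122 x 2.5 = 305.0 L


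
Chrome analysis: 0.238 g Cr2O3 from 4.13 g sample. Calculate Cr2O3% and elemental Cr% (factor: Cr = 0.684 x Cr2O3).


Cr2O3 = 5.76%
Cr = 3.94%


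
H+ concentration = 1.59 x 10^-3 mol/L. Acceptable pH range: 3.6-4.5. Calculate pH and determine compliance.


pH = 2.80
Compliant: No

pH = -log10(1.59 x 10^-3) = 2.80
Range: 3.6 to 4.5
Compliant: No


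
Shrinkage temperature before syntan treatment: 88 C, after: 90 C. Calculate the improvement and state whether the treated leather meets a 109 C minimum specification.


Improvement = 2 C
Meets 109 C spec: No

Improvement = 90 - 88 = 2 C
Spec check: 90 C >= 109 C? No


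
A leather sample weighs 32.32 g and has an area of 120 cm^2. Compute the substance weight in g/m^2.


2693.3 g/m^2


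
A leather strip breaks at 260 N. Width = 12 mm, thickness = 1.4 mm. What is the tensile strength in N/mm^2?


15.48 N/mm^2

Cross-sectional area = 12 x 1.4 = 16.8 mm^2
Tensile strength = 260 / 16.8 = 15.48 N/mm^2


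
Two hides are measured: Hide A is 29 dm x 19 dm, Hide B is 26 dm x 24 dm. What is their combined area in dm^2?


1175 dm^2

Hide A area = 29 x 19 = 551 dm^2
Hide B area = 26 x 24 = 624 dm^2
Total = 551 + 624 = 1175 dm^2


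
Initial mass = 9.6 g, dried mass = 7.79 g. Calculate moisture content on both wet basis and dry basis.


Wet basis = 18.9%
Dry basis = 23.2%


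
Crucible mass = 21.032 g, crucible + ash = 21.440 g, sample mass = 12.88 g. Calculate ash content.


Ash mass = 21.440 - 21.032 = 0.408 g
Ash% = 0.408 / 12.88 x 100 = 3.17%


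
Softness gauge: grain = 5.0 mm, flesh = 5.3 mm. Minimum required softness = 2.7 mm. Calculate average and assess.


Average softness = 5.15 mm
Meets requirement: Yes

Average = (5.0 + 5.3) / 2 = 5.15 mm
Minimum = 2.7 mm
Meets requirement: Yes


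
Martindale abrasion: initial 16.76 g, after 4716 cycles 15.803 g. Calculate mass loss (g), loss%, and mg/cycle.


Loss = 16.76 - 15.803 = 0.957 g
Loss% = 0.957 / 16.76 x 100 = 5.71%
Rate = 0.957 / 4716 x 1000 = 0.203 mg/cycle


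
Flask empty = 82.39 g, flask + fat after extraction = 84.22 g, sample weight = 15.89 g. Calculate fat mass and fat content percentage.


Fat mass = 1.83 g
Fat content = 11.5%

Fat mass = 84.22 - 82.39 = 1.83 g
Fat% = 1.83 / 15.89 x 100 = 11.5%


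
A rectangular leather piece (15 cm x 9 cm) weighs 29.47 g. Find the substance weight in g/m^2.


2183.0 g/m^2

Area = 15 x 9 = 135 cm^2
SW = 29.47 / 135 x 10000 = 2183.0 g/m^2


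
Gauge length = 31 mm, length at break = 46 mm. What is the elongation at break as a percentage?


48.4%


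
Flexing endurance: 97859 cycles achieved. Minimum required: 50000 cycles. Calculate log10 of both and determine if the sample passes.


Achieved: log10 = 4.99
Required: log10 = 4.70
Passes: Yes

log10(97859) = 4.99
log10(50000) = 4.70
Passes: Yes


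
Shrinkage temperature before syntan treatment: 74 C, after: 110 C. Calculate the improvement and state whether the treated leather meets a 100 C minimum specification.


Improvement = 36 C
Meets 100 C spec: Yes


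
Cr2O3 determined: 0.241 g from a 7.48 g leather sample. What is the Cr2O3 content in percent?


Cr2O3% = 0.241 / 7.48 x 100
Cr2O3% = 3.22%


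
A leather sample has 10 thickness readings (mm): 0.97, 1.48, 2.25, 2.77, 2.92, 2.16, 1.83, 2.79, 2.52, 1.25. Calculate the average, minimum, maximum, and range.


Average = 2.09 mm
Min = 0.97 mm
Max = 2.92 mm
Range = 1.95 mm


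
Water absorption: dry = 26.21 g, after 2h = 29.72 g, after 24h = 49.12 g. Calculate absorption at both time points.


WA (2h) = (29.72 - 26.21) / 26.21 x 100 = 13.4%
WA (24h) = (49.12 - 26.21) / 26.21 x 100 = 87.4%


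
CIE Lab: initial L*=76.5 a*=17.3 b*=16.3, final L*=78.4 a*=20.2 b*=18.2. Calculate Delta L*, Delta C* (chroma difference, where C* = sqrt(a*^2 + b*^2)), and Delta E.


Delta L* = 1.9
Delta C* = 3.42
Delta E = 3.95

Delta L* = 78.4 - 76.5 = 1.9
C1* = sqrt((17.3)^2 + (16.3)^2) = 23.769
C2* = sqrt((20.2)^2 + (18.2)^2) = 27.190
Delta C* = 27.190 - 23.769 = 3.42
Delta E = sqrt((1.9)^2 + (2.9)^2 + (1.9)^2) = 3.95


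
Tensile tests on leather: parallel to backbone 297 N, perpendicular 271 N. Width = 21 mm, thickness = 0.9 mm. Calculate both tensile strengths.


Parallel = 15.71 N/mm^2
Perpendicular = 14.34 N/mm^2


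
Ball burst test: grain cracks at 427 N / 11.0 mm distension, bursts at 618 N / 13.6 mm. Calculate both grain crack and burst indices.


Crack index = 427 / 11.0 = 38.8 N/mm
Burst index = 618 / 13.6 = 45.4 N/mm


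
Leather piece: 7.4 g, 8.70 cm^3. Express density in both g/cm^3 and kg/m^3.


0.851 g/cm^3
851 kg/m^3


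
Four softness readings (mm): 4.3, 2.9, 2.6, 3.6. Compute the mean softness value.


3.35 mm

Sum = 4.3 + 2.9 + 2.6 + 3.6
Mean = 13.4 / 4 = 3.35 mm


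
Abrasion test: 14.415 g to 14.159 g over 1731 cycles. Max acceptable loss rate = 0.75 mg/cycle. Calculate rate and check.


Rate = 0.148 mg/cycle
Passes: Yes

Loss = 14.415 - 14.159 = 0.256 g
Rate = 0.256 g / 1731 cycles x 1000 = 0.148 mg/cycle
Max = 0.75 mg/cycle
Passes: Yes


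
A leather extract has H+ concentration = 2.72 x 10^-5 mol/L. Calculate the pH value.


pH = 4.57

pH = -log10[H+]
pH = -log10(2.72 x 10^-5) = 4.57


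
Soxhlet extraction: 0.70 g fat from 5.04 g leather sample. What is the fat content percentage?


Fat content = 0.70 / 5.04 x 100
Fat = 13.9%


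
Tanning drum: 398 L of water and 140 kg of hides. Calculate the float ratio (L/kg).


Float ratio = water / hide weight
Ratio = 398 / 140 = 2.8


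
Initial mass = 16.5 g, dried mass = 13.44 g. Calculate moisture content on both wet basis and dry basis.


Wet basis = 18.5%
Dry basis = 22.8%

Moisture lost = 16.5 - 13.44 = 3.06 g
Wet basis MC = 3.06 / 16.5 x 100 = 18.5%
Dry basis MC = 3.06 / 13.44 x 100 = 22.8%


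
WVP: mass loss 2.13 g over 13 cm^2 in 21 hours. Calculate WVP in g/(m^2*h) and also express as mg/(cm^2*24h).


WVP = 2.13 / (13 x 21) x 10000 = 78.02 g/(m^2*h)
Mass loss in mg = 2.13 x 1000 = 2130 mg
Per cm^2 per 24h in mg: 2130 x 24 / (13 x 21) = 51120 / 273 = 187.25 mg/(cm^2*24h)


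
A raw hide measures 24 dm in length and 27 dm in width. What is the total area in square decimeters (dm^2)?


Area = length x width
Area = 24 x 27 = 648 dm^2


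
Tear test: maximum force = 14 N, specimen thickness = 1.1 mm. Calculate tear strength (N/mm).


12.7 N/mm

Tear strength = force / thickness
Tear = 14 / 1.1 = 12.7 N/mm


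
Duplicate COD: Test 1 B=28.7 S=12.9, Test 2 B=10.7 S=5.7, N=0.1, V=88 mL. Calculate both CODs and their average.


COD1 = 143.6 mg/L
COD2 = 45.5 mg/L
Average = 94.6 mg/L


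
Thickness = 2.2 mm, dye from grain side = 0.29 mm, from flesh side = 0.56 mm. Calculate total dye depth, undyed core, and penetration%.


Total dyed = 0.85 mm
Undyed core = 1.35 mm
Penetration = 38.6%

Total dyed = 0.29 + 0.56 = 0.85 mm
Undyed core = 2.2 - 0.85 = 1.35 mm
Penetration = 0.85 / 2.2 x 100 = 38.6%


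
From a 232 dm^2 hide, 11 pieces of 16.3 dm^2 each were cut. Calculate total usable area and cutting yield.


Usable area = 179.3 dm^2
Yield = 77.3%

Total usable = 11 x 16.3 = 179.3 dm^2
Yield = 179.3 / 232 x 100 = 77.3%


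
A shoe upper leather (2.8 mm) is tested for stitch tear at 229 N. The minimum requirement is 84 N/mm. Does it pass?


STS = 81.8 N/mm
Passes: No

STS = 229 / 2.8 = 81.8 N/mm
Minimum required: 84 N/mm
Passes: No


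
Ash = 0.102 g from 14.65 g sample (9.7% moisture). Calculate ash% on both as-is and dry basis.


As-is ash = 0.70%
Dry-basis ash = 0.77%

As-is ash% = 0.102 / 14.65 x 100 = 0.70%
Dry mass = 14.65 x (100 - 9.7) / 100 = 13.22895 g
Dry-basis ash% = 0.102 / 13.22895 x 100 = 0.77%


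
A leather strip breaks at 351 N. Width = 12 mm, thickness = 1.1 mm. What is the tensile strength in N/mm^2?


Cross-sectional area = 12 x 1.1 = 13.2 mm^2
Tensile strength = 351 / 13.2 = 26.59 N/mm^2


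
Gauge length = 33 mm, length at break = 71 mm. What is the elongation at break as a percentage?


115.2%


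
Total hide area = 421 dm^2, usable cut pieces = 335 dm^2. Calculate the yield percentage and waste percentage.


Yield = 335 / 421 x 100 = 79.6%
Waste = 421 - 335 = 86 dm^2
Waste% = 100 - 79.6 = 20.4%


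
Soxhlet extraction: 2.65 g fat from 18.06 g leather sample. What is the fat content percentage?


Fat content = 2.65 / 18.06 x 100
Fat = 14.7%


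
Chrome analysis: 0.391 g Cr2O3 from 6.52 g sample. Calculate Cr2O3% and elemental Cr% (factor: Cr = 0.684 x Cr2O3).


Cr2O3% = 0.391 / 6.52 x 100 = 6.00%
Cr% = 6.00 x 0.684 = 4.10%


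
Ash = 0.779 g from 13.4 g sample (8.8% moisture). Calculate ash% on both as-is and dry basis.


As-is ash = 5.81%
Dry-basis ash = 6.37%

As-is ash% = 0.779 / 13.4 x 100 = 5.81%
Dry mass = 13.4 x (100 - 8.8) / 100 = 12.2208 g
Dry-basis ash% = 0.779 / 12.2208 x 100 = 6.37%


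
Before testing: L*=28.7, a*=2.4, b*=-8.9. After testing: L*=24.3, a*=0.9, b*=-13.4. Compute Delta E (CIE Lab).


dL = 24.3 - 28.7 = -4.4
da = 0.9 - 2.4 = -1.5
db = -13.4 - (-8.9) = -4.5
dE = sqrt((-4.4)^2 + (-1.5)^2 + (-4.5)^2) = 6.47


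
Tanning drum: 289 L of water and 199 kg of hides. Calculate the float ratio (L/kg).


1.5


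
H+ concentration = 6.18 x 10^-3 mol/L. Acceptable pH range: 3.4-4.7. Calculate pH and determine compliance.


pH = -log10(6.18 x 10^-3) = 2.21
Range: 3.4 to 4.7
Compliant: No


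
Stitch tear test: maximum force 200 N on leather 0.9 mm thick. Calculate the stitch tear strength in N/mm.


222.2 N/mm


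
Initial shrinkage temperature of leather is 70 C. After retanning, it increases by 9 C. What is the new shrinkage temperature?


New Ts = 70 + 9 = 79 C


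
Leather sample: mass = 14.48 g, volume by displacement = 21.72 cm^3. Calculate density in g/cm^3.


Density = mass / volume
Density = 14.48 / 21.72 = 0.667 g/cm^3


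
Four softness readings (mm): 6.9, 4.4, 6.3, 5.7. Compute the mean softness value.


Sum = 6.9 + 4.4 + 6.3 + 5.7
Mean = 23.3 / 4 = 5.83 mm


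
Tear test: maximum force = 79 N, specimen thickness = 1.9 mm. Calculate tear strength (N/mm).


41.6 N/mm


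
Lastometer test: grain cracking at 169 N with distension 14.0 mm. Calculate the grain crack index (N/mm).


Grain crack index = force / distension
Index = 169 / 14.0 = 12.1 N/mm


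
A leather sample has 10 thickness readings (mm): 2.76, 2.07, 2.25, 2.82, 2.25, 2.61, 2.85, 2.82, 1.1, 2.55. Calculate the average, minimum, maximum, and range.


Average = 2.41 mm
Min = 1.1 mm
Max = 2.85 mm
Range = 1.75 mm


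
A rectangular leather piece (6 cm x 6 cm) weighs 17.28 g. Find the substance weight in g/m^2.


Area = 6 x 6 = 36 cm^2
SW = 17.28 / 36 x 10000 = 4800.0 g/m^2


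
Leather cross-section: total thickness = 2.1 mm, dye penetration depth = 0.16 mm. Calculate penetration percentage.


Penetration% = 0.16 / 2.1 x 100
Penetration = 7.6%


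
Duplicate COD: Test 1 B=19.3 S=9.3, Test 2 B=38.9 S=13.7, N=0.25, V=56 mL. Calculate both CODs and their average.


COD1 = (19.3 - 9.3) x 0.25 x 8000 / 56 = 357.1 mg/L
COD2 = (38.9 - 13.7) x 0.25 x 8000 / 56 = 900.0 mg/L
Average = (357.1 + 900.0) / 2 = 628.6 mg/L


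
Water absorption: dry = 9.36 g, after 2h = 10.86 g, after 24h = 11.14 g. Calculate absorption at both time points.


2h absorption = 16.0%
24h absorption = 19.0%

WA (2h) = (10.86 - 9.36) / 9.36 x 100 = 16.0%
WA (24h) = (11.14 - 9.36) / 9.36 x 100 = 19.0%


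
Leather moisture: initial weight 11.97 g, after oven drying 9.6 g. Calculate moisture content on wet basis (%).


19.8%

Moisture = 11.97 - 9.6 = 2.37 g
MC = 2.37 / 11.97 x 100 = 19.8%


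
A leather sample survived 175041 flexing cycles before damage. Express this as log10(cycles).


log10(175041) = 5.24


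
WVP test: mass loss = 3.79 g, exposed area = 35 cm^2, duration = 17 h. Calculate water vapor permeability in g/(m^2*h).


WVP = mass_loss / (area x time) x 10000
WVP = 3.79 / (35 x 17) x 10000
WVP = 3.79 / 595 x 10000 = 63.70 g/(m^2*h)


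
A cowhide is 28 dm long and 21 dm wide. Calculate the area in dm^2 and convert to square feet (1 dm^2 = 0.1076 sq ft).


Area = 28 x 21 = 588 dm^2
Conversion: 588 x 0.1076 = 63.27 sq ft


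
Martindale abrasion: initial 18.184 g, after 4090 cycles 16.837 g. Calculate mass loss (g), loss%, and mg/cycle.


Mass loss = 1.347 g
Loss = 7.41%
Rate = 0.329 mg/cycle

Loss = 18.184 - 16.837 = 1.347 g
Loss% = 1.347 / 18.184 x 100 = 7.41%
Rate = 1.347 / 4090 x 1000 = 0.329 mg/cycle


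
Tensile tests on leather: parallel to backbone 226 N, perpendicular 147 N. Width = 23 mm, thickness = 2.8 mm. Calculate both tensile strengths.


Area = 23 x 2.8 = 64.4 mm^2
TS (parallel) = 226 / 64.4 = 3.51 N/mm^2
TS (perpendicular) = 147 / 64.4 = 2.28 N/mm^2


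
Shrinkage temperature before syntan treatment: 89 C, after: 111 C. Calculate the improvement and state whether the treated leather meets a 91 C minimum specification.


Improvement = 22 C
Meets 91 C spec: Yes

Improvement = 111 - 89 = 22 C
Spec check: 111 C >= 91 C? Yes


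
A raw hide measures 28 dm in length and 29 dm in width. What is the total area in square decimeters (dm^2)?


812 dm^2


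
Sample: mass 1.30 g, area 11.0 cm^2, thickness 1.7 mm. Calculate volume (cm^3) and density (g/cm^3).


Volume = 1.870 cm^3
Density = 0.695 g/cm^3

Thickness in cm = 1.7 / 10 = 0.17 cm
Volume = 11.0 x 0.17 = 1.870 cm^3
Density = 1.30 / 1.870 = 0.695 g/cm^3


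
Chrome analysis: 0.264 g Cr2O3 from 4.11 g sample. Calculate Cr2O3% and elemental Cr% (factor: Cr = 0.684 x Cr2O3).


Cr2O3% = 0.264 / 4.11 x 100 = 6.42%
Cr% = 6.42 x 0.684 = 4.39%


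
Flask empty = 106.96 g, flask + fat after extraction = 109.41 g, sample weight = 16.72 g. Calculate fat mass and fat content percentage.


Fat mass = 109.41 - 106.96 = 2.45 g
Fat% = 2.45 / 16.72 x 100 = 14.7%


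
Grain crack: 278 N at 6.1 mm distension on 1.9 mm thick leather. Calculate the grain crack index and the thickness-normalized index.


Crack index = 45.6 N/mm
Normalized index = 24.0 N/mm per mm


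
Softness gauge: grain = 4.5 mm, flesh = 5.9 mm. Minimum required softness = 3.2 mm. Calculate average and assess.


Average softness = 5.20 mm
Meets requirement: Yes

Average = (4.5 + 5.9) / 2 = 5.20 mm
Minimum = 3.2 mm
Meets requirement: Yes


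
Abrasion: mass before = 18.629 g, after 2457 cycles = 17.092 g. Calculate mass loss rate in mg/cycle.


Mass loss = 18.629 - 17.092 = 1.537 g
Rate = 1.537 / 2457 x 1000 = 0.626 mg/cycle


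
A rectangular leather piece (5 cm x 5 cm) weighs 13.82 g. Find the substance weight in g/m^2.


5528.0 g/m^2

Area = 5 x 5 = 25 cm^2
SW = 13.82 / 25 x 10000 = 5528.0 g/m^2


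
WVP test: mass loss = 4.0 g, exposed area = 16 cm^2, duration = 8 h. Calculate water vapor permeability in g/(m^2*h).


WVP = mass_loss / (area x time) x 10000
WVP = 4.0 / (16 x 8) x 10000
WVP = 4.0 / 128 x 10000 = 312.50 g/(m^2*h)


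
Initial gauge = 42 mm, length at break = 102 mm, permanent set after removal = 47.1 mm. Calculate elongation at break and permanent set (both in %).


Elongation at break = 142.9%
Permanent set = 12.1%

Elongation at break = (102 - 42) / 42 x 100 = 142.9%
Permanent set = (47.1 - 42) / 42 x 100 = 12.1%


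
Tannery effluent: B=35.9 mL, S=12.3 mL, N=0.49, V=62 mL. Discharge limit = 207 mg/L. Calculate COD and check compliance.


COD = (35.9 - 12.3) x 0.49 x 8000 / 62 = 1492.1 mg/L
Limit: 207 mg/L
Compliant: No


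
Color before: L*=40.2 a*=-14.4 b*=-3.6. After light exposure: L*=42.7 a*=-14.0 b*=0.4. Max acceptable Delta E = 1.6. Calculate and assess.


dL = 2.5, da = 0.4, db = 4.0
dE = sqrt((2.5)^2 + (0.4)^2 + (4.0)^2) = 4.73
Max = 1.6
Passes: No


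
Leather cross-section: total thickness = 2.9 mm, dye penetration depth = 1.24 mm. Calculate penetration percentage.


42.8%

Penetration% = 1.24 / 2.9 x 100
Penetration = 42.8%


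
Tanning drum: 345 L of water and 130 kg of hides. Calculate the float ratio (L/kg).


2.7

Float ratio = water / hide weight
Ratio = 345 / 130 = 2.7


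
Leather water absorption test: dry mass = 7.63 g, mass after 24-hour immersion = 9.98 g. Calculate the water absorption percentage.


Water absorbed = 9.98 - 7.63 = 2.35 g
WA% = 2.35 / 7.63 x 100 = 30.8%


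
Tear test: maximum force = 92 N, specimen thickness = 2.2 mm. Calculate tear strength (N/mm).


41.8 N/mm


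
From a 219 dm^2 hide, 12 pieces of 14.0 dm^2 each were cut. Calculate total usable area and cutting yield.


Usable area = 168.0 dm^2
Yield = 76.7%


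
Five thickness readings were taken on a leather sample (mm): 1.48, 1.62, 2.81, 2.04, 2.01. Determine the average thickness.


Sum = 1.48 + 1.62 + 2.81 + 2.04 + 2.01 = 9.96
Average = 9.96 / 5 = 1.99 mm


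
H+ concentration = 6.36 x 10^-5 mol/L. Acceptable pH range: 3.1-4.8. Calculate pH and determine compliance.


pH = 4.20
Compliant: Yes


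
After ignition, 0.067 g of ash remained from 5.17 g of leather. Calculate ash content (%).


Ash% = 0.067 / 5.17 x 100
Ash% = 1.30%


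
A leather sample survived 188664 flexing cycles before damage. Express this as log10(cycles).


5.28


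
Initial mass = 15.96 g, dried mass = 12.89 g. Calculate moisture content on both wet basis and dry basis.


Wet basis = 19.2%
Dry basis = 23.8%

Moisture lost = 15.96 - 12.89 = 3.07 g
Wet basis MC = 3.07 / 15.96 x 100 = 19.2%
Dry basis MC = 3.07 / 12.89 x 100 = 23.8%


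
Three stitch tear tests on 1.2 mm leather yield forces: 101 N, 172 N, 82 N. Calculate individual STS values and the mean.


STS1 = 101 / 1.2 = 84.2 N/mm
STS2 = 172 / 1.2 = 143.3 N/mm
STS3 = 82 / 1.2 = 68.3 N/mm
Mean = (84.2 + 143.3 + 68.3) / 3 = 98.6 N/mm


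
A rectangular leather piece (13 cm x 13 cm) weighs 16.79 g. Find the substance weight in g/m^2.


Area = 13 x 13 = 169 cm^2
SW = 16.79 / 169 x 10000 = 993.5 g/m^2


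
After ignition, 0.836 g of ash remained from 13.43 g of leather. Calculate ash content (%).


6.22%


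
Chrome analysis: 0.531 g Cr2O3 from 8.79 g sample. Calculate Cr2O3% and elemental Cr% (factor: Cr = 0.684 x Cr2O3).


Cr2O3% = 0.531 / 8.79 x 100 = 6.04%
Cr% = 6.04 x 0.684 = 4.13%


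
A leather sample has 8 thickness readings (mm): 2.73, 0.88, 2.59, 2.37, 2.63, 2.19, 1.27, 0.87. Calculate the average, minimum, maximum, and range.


Average = 1.94 mm
Min = 0.87 mm
Max = 2.73 mm
Range = 1.86 mm


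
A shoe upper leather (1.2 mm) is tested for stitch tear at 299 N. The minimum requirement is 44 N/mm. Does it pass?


STS = 249.2 N/mm
Passes: Yes


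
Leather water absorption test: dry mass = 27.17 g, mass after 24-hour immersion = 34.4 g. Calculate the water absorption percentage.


Water absorbed = 34.4 - 27.17 = 7.23 g
WA% = 7.23 / 27.17 x 100 = 26.6%


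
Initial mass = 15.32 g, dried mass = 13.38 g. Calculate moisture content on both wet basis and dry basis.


Wet basis = 12.7%
Dry basis = 14.5%

Moisture lost = 15.32 - 13.38 = 1.94 g
Wet basis MC = 1.94 / 15.32 x 100 = 12.7%
Dry basis MC = 1.94 / 13.38 x 100 = 14.5%


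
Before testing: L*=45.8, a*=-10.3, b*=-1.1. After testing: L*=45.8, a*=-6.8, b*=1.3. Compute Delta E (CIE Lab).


Delta E = 4.24

dL = 45.8 - 45.8 = 0.0
da = -6.8 - (-10.3) = 3.5
db = 1.3 - (-1.1) = 2.4
dE = sqrt((0.0)^2 + (3.5)^2 + (2.4)^2) = 4.24


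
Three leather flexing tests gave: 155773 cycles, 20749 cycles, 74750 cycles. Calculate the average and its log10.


Average = (155773 + 20749 + 74750) / 3 = 83757 cycles
log10(83757) = 4.92


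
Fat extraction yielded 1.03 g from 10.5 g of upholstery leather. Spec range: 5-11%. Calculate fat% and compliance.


Fat content = 9.8%
Compliant: Yes

Fat% = 1.03 / 10.5 x 100 = 9.8%
Spec range: 5-11%
Compliant: Yes


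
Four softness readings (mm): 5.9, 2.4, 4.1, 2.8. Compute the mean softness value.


3.80 mm

Sum = 5.9 + 2.4 + 4.1 + 2.8
Mean = 15.2 / 4 = 3.80 mm


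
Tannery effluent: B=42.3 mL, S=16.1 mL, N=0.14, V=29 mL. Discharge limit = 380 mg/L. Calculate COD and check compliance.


COD = (42.3 - 16.1) x 0.14 x 8000 / 29 = 1011.9 mg/L
Limit: 380 mg/L
Compliant: No


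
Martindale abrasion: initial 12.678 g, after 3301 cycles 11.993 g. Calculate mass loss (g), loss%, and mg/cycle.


Loss = 12.678 - 11.993 = 0.685 g
Loss% = 0.685 / 12.678 x 100 = 5.40%
Rate = 0.685 / 3301 x 1000 = 0.208 mg/cycle


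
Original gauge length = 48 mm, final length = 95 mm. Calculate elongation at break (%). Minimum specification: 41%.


Extension = 95 - 48 = 47 mm
Elongation = 47 / 48 x 100 = 97.9%
Minimum required: 41%
Meets specification: Yes


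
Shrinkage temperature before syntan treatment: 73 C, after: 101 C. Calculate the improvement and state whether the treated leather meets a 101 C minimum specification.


Improvement = 28 C
Meets 101 C spec: Yes

Improvement = 101 - 73 = 28 C
Spec check: 101 C >= 101 C? Yes


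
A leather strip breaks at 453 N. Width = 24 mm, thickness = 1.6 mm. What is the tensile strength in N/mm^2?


Cross-sectional area = 24 x 1.6 = 38.4 mm^2
Tensile strength = 453 / 38.4 = 11.80 N/mm^2


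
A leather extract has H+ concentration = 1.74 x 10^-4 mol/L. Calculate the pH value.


pH = 3.76

pH = -log10[H+]
pH = -log10(1.74 x 10^-4) = 3.76


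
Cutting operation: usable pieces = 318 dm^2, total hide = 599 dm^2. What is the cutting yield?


53.1%

Yield = usable / total x 100
Yield = 318 / 599 x 100 = 53.1%


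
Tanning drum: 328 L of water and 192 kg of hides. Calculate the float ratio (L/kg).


1.7

Float ratio = water / hide weight
Ratio = 328 / 192 = 1.7


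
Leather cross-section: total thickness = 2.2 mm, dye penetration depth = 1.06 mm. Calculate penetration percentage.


Penetration% = 1.06 / 2.2 x 100
Penetration = 48.2%


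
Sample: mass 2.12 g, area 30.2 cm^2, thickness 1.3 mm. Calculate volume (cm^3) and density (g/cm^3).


Thickness in cm = 1.3 / 10 = 0.13 cm
Volume = 30.2 x 0.13 = 3.926 cm^3
Density = 2.12 / 3.926 = 0.540 g/cm^3


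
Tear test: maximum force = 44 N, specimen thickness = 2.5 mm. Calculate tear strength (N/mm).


17.6 N/mm

Tear strength = force / thickness
Tear = 44 / 2.5 = 17.6 N/mm


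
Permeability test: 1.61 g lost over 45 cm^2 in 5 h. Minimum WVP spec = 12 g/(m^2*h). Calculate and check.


WVP = 1.61 / (45 x 5) x 10000 = 71.56 g/(m^2*h)
Minimum: 12 g/(m^2*h)
Meets spec: Yes


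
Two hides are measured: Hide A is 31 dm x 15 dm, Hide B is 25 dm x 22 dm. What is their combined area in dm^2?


1015 dm^2

Hide A area = 31 x 15 = 465 dm^2
Hide B area = 25 x 22 = 550 dm^2
Total = 465 + 550 = 1015 dm^2


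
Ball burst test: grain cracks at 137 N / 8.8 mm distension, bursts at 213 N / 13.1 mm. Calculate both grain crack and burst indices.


Crack index = 137 / 8.8 = 15.6 N/mm
Burst index = 213 / 13.1 = 16.3 N/mm


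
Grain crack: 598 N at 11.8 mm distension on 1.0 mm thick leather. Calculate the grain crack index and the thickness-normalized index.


Crack index = 50.7 N/mm
Normalized index = 50.7 N/mm per mm

Crack index = 598 / 11.8 = 50.7 N/mm
Normalized = 50.7 / 1.0 = 50.7 N/mm per mm


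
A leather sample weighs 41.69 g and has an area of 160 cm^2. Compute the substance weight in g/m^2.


Substance weight = mass / area x 10000
SW = 41.69 / 160 x 10000
SW = 2605.6 g/m^2


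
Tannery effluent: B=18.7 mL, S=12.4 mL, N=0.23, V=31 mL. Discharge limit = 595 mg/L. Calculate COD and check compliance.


COD = (18.7 - 12.4) x 0.23 x 8000 / 31 = 373.9 mg/L
Limit: 595 mg/L
Compliant: Yes


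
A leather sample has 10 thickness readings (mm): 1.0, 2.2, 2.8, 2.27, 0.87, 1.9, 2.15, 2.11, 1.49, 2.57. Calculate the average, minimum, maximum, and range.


Sum = 19.36
Average = 19.36 / 10 = 1.94 mm
Minimum = 0.87 mm
Maximum = 2.8 mm
Range = 2.8 - 0.87 = 1.93 mm


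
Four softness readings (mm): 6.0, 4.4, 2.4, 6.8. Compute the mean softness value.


Sum = 6.0 + 4.4 + 2.4 + 6.8
Mean = 19.6 / 4 = 4.90 mm


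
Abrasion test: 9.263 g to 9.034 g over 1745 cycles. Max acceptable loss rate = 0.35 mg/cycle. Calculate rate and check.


Loss = 9.263 - 9.034 = 0.229 g
Rate = 0.229 g / 1745 cycles x 1000 = 0.131 mg/cycle
Max = 0.35 mg/cycle
Passes: Yes


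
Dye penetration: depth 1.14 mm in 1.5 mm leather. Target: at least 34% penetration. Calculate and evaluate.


Penetration = 1.14 / 1.5 x 100 = 76.0%
Target: 34%
Meets target: Yes


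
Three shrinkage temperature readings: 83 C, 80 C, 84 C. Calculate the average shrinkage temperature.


Average = (83 + 80 + 84) / 3
Average = 247 / 3 = 82.3 C


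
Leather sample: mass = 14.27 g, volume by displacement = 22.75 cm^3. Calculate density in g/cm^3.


0.627 g/cm^3

Density = mass / volume
Density = 14.27 / 22.75 = 0.627 g/cm^3


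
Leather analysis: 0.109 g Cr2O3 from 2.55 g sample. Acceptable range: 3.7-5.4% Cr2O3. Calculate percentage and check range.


Cr2O3 = 4.27%
Within range: Yes


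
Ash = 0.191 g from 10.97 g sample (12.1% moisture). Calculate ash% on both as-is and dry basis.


As-is ash% = 0.191 / 10.97 x 100 = 1.74%
Dry mass = 10.97 x (100 - 12.1) / 100 = 9.64263 g
Dry-basis ash% = 0.191 / 9.64263 x 100 = 1.98%


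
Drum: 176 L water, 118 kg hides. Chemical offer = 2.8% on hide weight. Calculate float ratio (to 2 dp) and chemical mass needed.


Float ratio = 176 / 118 = 1.49
Chemical = 118 x 2.8 / 100 = 3.304 kg


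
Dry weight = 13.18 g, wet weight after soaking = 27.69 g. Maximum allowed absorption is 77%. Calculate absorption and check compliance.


Absorption = 110.1%
Compliant: No

WA = (27.69 - 13.18) / 13.18 x 100 = 110.1%
Maximum allowed: 77%
Compliant: No


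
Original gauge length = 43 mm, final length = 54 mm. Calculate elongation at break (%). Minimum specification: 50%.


Elongation = 25.6%
Meets spec: No


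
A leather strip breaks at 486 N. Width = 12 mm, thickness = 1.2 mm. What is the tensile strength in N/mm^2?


33.75 N/mm^2

Cross-sectional area = 12 x 1.2 = 14.4 mm^2
Tensile strength = 486 / 14.4 = 33.75 N/mm^2


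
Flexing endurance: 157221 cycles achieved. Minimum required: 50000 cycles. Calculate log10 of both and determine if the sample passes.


Achieved: log10 = 5.20
Required: log10 = 4.70
Passes: Yes

log10(157221) = 5.20
log10(50000) = 4.70
Passes: Yes


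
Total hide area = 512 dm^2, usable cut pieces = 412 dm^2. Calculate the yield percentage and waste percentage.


Yield = 80.5%
Waste = 19.5%

Yield = 412 / 512 x 100 = 80.5%
Waste = 512 - 412 = 100 dm^2
Waste% = 100 - 80.5 = 19.5%


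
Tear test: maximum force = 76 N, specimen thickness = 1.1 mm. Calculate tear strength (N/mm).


69.1 N/mm

Tear strength = force / thickness
Tear = 76 / 1.1 = 69.1 N/mm


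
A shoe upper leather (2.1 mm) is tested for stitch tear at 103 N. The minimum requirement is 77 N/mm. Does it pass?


STS = 49.0 N/mm
Passes: No

STS = 103 / 2.1 = 49.0 N/mm
Minimum required: 77 N/mm
Passes: No


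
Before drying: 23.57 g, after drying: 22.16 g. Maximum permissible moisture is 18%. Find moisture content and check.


MC = (23.57 - 22.16) / 23.57 x 100 = 6.0%
Maximum: 18%
Acceptable: Yes


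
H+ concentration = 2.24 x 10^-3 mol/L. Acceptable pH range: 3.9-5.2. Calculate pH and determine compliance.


pH = -log10(2.24 x 10^-3) = 2.65
Range: 3.9 to 5.2
Compliant: No


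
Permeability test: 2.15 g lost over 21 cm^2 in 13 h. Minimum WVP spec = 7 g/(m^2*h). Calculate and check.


WVP = 2.15 / (21 x 13) x 10000 = 78.75 g/(m^2*h)
Minimum: 7 g/(m^2*h)
Meets spec: Yes


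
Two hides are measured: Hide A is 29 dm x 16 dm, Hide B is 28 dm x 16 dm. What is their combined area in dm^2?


Hide A area = 29 x 16 = 464 dm^2
Hide B area = 28 x 16 = 448 dm^2
Total = 464 + 448 = 912 dm^2


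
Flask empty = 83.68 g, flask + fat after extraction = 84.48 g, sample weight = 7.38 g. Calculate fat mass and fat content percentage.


Fat mass = 0.80 g
Fat content = 10.8%


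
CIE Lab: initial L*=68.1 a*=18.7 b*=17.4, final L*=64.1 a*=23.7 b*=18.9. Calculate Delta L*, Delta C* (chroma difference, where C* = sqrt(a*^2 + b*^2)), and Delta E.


Delta L* = -4.0
Delta C* = 4.77
Delta E = 6.58


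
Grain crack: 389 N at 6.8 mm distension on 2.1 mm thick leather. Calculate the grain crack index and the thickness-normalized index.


Crack index = 57.2 N/mm
Normalized index = 27.2 N/mm per mm

Crack index = 389 / 6.8 = 57.2 N/mm
Normalized = 57.2 / 2.1 = 27.2 N/mm per mm


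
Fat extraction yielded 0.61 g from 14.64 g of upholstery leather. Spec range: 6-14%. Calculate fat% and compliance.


Fat content = 4.2%
Compliant: No


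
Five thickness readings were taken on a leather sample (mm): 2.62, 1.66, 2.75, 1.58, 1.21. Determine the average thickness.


Sum = 2.62 + 1.66 + 2.75 + 1.58 + 1.21 = 9.82
Average = 9.82 / 5 = 1.96 mm


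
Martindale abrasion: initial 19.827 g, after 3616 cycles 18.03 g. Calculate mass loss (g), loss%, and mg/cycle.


Mass loss = 1.797 g
Loss = 9.06%
Rate = 0.497 mg/cycle


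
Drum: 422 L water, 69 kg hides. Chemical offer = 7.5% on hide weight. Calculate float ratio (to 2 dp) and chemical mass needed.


Float ratio = 422 / 69 = 6.12
Chemical = 69 x 7.5 / 100 = 5.175 kg


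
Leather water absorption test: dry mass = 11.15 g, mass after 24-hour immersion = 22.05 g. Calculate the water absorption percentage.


97.8%


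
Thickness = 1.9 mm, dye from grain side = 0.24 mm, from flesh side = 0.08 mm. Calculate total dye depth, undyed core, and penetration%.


Total dyed = 0.24 + 0.08 = 0.32 mm
Undyed core = 1.9 - 0.32 = 1.58 mm
Penetration = 0.32 / 1.9 x 100 = 16.8%


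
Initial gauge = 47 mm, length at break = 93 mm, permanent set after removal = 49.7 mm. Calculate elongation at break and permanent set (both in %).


Elongation at break = (93 - 47) / 47 x 100 = 97.9%
Permanent set = (49.7 - 47) / 47 x 100 = 5.7%


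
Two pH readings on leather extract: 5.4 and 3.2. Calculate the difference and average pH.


Difference = |5.4 - 3.2| = 2.2
Average = (5.4 + 3.2) / 2 = 4.30


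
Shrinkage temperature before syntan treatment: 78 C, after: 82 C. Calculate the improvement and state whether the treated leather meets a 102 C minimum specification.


Improvement = 82 - 78 = 4 C
Spec check: 82 C >= 102 C? No


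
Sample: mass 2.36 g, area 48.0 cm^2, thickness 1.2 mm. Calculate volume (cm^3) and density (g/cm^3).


Thickness in cm = 1.2 / 10 = 0.12 cm
Volume = 48.0 x 0.12 = 5.760 cm^3
Density = 2.36 / 5.760 = 0.410 g/cm^3


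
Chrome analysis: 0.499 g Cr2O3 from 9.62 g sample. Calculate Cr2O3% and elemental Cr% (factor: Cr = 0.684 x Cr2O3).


Cr2O3 = 5.19%
Cr = 3.55%


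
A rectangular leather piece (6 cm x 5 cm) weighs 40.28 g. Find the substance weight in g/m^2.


13426.7 g/m^2

Area = 6 x 5 = 30 cm^2
SW = 40.28 / 30 x 10000 = 13426.7 g/m^2


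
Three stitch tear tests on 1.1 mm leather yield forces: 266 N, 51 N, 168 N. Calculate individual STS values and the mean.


STS1 = 266 / 1.1 = 241.8 N/mm
STS2 = 51 / 1.1 = 46.4 N/mm
STS3 = 168 / 1.1 = 152.7 N/mm
Mean = (241.8 + 46.4 + 152.7) / 3 = 147.0 N/mm


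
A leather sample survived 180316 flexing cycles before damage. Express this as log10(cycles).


log10(180316) = 5.26


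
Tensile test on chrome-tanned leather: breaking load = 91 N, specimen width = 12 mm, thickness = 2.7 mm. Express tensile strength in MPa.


Cross-section = 12 x 2.7 = 32.4 mm^2
TS = 91 / 32.4 = 2.81 MPa
(1 N/mm^2 = 1 MPa)


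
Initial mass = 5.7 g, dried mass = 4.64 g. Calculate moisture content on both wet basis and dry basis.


Moisture lost = 5.7 - 4.64 = 1.06 g
Wet basis MC = 1.06 / 5.7 x 100 = 18.6%
Dry basis MC = 1.06 / 4.64 x 100 = 22.8%


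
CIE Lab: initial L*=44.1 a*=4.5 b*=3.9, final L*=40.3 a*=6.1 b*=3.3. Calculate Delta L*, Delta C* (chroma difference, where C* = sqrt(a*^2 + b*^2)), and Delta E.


Delta L* = 40.3 - 44.1 = -3.8
C1* = sqrt((4.5)^2 + (3.9)^2) = 5.955
C2* = sqrt((6.1)^2 + (3.3)^2) = 6.935
Delta C* = 6.935 - 5.955 = 0.98
Delta E = sqrt((-3.8)^2 + (1.6)^2 + (-0.6)^2) = 4.17


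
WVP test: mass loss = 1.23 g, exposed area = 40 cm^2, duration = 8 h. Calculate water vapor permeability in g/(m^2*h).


38.44 g/(m^2*h)

WVP = mass_loss / (area x time) x 10000
WVP = 1.23 / (40 x 8) x 10000
WVP = 1.23 / 320 x 10000 = 38.44 g/(m^2*h)


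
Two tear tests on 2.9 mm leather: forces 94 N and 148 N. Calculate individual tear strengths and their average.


Tear 1 = 94 / 2.9 = 32.4 N/mm
Tear 2 = 148 / 2.9 = 51.0 N/mm
Average = (32.4 + 51.0) / 2 = 41.7 N/mm


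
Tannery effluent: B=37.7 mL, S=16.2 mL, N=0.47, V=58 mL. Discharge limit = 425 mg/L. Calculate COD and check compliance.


COD = 1393.8 mg/L
Compliant: No

COD = (37.7 - 16.2) x 0.47 x 8000 / 58 = 1393.8 mg/L
Limit: 425 mg/L
Compliant: No


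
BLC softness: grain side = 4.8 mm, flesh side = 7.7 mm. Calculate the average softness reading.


6.25 mm


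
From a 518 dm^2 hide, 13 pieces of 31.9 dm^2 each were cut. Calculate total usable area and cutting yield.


Usable area = 414.7 dm^2
Yield = 80.1%


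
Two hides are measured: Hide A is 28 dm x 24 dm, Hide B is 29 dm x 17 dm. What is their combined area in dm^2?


1165 dm^2


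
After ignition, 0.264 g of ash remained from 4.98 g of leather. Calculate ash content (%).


Ash% = 0.264 / 4.98 x 100
Ash% = 5.30%


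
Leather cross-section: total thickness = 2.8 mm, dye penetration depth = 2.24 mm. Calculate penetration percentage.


80.0%

Penetration% = 2.24 / 2.8 x 100
Penetration = 80.0%


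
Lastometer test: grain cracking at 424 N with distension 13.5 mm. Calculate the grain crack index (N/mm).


31.4 N/mm


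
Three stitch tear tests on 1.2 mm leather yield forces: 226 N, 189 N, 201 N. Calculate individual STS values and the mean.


STS1 = 226 / 1.2 = 188.3 N/mm
STS2 = 189 / 1.2 = 157.5 N/mm
STS3 = 201 / 1.2 = 167.5 N/mm
Mean = (188.3 + 157.5 + 167.5) / 3 = 171.1 N/mm


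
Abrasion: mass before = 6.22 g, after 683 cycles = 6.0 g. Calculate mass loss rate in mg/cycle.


0.322 mg/cycle

Mass loss = 6.22 - 6.0 = 0.220 g
Rate = 0.220 / 683 x 1000 = 0.322 mg/cycle


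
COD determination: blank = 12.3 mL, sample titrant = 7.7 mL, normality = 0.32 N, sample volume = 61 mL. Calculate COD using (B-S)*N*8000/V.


193.0 mg/L

COD = (12.3 - 7.7) x 0.32 x 8000 / 61
COD = 4.6 x 0.32 x 8000 / 61
COD = 193.0 mg/L


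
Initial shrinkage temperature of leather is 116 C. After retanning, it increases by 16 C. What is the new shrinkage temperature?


New Ts = 116 + 16 = 132 C


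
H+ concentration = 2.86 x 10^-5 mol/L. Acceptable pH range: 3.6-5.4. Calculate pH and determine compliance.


pH = -log10(2.86 x 10^-5) = 4.54
Range: 3.6 to 5.4
Compliant: Yes


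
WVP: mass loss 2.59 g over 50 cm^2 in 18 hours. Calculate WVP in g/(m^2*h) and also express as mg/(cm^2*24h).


WVP = 28.78 g/(m^2*h)
Daily rate = 69.07 mg/(cm^2*24h)
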